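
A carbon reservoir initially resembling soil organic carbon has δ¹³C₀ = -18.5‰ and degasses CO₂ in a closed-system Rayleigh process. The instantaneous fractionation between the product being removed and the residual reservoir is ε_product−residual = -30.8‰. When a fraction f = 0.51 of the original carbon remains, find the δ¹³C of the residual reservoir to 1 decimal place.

Rayleigh residual: δ_res = (δ₀ + 1000)·f^(α−1) − 1000
α = ε/1000 + 1 = 0.96920, so α − 1 = -0.03080
f^(α−1) = 0.51^(-0.03080) = 1.020956
δ_res = (-18.5 + 1000) × 1.020956 − 1000 = 1002.068 − 1000 = 2.07‰

2.1‰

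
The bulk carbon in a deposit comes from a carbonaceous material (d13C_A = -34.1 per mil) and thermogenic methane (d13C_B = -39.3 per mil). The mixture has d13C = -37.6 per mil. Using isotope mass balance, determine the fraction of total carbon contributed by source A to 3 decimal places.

δ_mix = f_A·δ_A + (1 − f_A)·δ_B  ⇒  f_A = (δ_mix − δ_B)/(δ_A − δ_B)
f_A = (-37.6 − (-39.3)) / (-34.1 − (-39.3))
f_A = 1.7 / 5.2 = 0.3269

0.327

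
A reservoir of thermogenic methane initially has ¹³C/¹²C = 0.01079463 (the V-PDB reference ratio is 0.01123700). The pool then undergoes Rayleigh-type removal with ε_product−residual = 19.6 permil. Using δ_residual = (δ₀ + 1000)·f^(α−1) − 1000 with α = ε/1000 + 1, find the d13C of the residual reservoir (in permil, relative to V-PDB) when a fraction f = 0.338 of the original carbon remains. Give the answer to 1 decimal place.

δ₀ = (0.01079463/0.01123700 − 1)×1000 = (0.960633 − 1)×1000 = -39.367 permil
α − 1 = ε/1000 = 0.0196
f^(α−1) = 0.338^(0.0196) = 0.978964
δ_res = (-39.367 + 1000) × 0.978964 − 1000 = 940.425 − 1000 = -59.58 permil

-59.6 permil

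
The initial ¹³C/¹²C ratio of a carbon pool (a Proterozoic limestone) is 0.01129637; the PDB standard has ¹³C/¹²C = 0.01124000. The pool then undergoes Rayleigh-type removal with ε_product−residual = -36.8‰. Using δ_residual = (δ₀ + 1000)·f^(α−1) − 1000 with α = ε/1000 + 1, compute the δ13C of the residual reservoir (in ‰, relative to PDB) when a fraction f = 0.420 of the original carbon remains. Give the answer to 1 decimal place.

δ₀ = (0.01129637/0.01124000 − 1)×1000 = (1.005015 − 1)×1000 = 5.015‰
α − 1 = ε/1000 = -0.0368
f^(α−1) = 0.420^(-0.0368) = 1.032439
δ_res = (5.015 + 1000) × 1.032439 − 1000 = 1037.617 − 1000 = 37.62‰

37.6‰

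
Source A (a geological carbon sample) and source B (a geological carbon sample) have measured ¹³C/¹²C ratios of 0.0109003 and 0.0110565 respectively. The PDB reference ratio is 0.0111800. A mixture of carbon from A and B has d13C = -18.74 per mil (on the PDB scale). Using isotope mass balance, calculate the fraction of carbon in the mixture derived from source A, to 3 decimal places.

δ_A = (0.0109003/0.0111800 − 1)×1000 = (0.974982 − 1)×1000 = -25.018 per mil
δ_B = (0.0110565/0.0111800 − 1)×1000 = (0.988953 − 1)×1000 = -11.047 per mil
f_A = (δ_mix − δ_B)/(δ_A − δ_B) = (-18.74 − (-11.047))/(-25.018 − (-11.047))
f_A = -7.693 / -13.971 = 0.5507

0.551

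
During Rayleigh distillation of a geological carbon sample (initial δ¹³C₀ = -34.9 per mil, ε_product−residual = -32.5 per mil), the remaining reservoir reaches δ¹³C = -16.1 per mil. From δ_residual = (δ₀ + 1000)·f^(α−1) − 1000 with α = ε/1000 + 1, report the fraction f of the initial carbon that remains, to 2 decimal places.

α − 1 = ε/1000 = -0.0325
(δ_res + 1000)/(δ₀ + 1000) = (-16.1 + 1000)/(-34.9 + 1000) = 983.9/965.1 = 1.019480
f = 1.019480^(1/-0.0325) = exp(ln(1.019480)/-0.0325) = exp(0.01929/-0.0325)
f = exp(-0.5936) = 0.5523

0.55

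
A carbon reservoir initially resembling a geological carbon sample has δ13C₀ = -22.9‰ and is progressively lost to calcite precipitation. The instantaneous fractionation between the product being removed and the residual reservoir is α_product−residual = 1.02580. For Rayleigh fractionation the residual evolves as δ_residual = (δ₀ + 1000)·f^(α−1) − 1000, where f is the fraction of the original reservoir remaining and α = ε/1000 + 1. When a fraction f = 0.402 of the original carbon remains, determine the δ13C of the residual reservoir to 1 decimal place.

Rayleigh residual: δ_res = (δ₀ + 1000)·f^(α−1) − 1000
α − 1 = 0.02580
f^(α−1) = 0.402^(0.02580) = 0.976763
δ_res = (-22.9 + 1000) × 0.976763 − 1000 = 954.395 − 1000 = -45.61‰

-45.6‰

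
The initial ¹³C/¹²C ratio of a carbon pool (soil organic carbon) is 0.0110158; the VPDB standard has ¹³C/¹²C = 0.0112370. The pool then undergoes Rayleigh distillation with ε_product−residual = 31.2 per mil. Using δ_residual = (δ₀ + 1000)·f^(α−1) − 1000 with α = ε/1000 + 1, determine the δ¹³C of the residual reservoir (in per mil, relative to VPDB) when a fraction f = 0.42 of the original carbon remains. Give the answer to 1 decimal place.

-45.9 per mil

δ₀ = (0.0110158/0.0112370 − 1)×1000 = (0.980315 − 1)×1000 = -19.685 per mil
α − 1 = ε/1000 = 0.0312
f^(α−1) = 0.42^(0.0312) = 0.973297
δ_res = (-19.685 + 1000) × 0.973297 − 1000 = 954.138 − 1000 = -45.86 per mil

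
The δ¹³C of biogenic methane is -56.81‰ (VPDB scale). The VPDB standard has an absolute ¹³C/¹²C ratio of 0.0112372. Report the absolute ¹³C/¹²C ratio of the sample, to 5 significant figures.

0.010599

R_sample = R_standard × (δ¹³C/1000 + 1)
R_sample = 0.0112372 × (-56.81/1000 + 1) = 0.0112372 × 0.943190
R_sample = 0.0105988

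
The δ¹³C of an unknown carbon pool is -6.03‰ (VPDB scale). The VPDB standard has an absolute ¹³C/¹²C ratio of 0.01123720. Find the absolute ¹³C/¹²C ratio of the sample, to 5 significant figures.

0.011169

R_sample = R_standard × (δ¹³C/1000 + 1)
R_sample = 0.01123720 × (-6.03/1000 + 1) = 0.01123720 × 0.993970
R_sample = 0.0111694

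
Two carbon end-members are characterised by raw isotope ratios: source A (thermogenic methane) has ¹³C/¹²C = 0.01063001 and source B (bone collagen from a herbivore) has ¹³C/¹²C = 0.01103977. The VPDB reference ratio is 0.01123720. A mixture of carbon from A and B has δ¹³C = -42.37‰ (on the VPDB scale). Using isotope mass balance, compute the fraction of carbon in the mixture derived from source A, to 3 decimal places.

δ_A = (0.01063001/0.01123720 − 1)×1000 = (0.945966 − 1)×1000 = -54.034‰
δ_B = (0.01103977/0.01123720 − 1)×1000 = (0.982431 − 1)×1000 = -17.569‰
f_A = (δ_mix − δ_B)/(δ_A − δ_B) = (-42.37 − (-17.569))/(-54.034 − (-17.569))
f_A = -24.801 / -36.465 = 0.6801

0.680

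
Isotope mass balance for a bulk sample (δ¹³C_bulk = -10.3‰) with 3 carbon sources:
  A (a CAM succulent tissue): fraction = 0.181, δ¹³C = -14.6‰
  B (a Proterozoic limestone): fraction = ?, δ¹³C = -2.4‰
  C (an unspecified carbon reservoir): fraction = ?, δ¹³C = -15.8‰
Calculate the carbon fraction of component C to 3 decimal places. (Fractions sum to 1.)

0.425

Let f_C and f_B be the unknown fractions; fractions sum to 1 so f_C + f_B = 0.819.
Mass balance: Σ fᵢ·δᵢ = δ_bulk ⇒ f_C·(-15.8) + f_B·(-2.4) = -10.3 − (-2.643) = -7.657
Substitute f_B = 0.819 − f_C:
f_C·(-15.8 − -2.4) = -7.657 − 0.819×(-2.4) = -5.692
f_C = -5.692 / -13.4 = 0.4248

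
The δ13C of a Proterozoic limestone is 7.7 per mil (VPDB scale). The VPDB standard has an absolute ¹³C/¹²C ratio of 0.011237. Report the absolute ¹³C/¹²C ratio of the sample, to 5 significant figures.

R_sample = R_standard × (δ13C/1000 + 1)
R_sample = 0.011237 × (7.7/1000 + 1) = 0.011237 × 1.007700
R_sample = 0.0113235

0.011324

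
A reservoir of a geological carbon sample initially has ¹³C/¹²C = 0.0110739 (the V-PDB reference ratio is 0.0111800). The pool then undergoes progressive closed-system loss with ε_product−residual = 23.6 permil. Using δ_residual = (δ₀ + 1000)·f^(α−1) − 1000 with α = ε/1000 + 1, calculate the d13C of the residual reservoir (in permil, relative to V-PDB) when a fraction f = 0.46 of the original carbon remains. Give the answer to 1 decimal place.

δ₀ = (0.0110739/0.0111800 − 1)×1000 = (0.990510 − 1)×1000 = -9.490 permil
α − 1 = ε/1000 = 0.0236
f^(α−1) = 0.46^(0.0236) = 0.981841
δ_res = (-9.490 + 1000) × 0.981841 − 1000 = 972.523 − 1000 = -27.48 permil

-27.5 permil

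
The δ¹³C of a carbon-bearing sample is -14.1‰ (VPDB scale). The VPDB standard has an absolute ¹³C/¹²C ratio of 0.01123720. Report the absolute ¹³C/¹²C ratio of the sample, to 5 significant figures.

R_sample = R_standard × (δ¹³C/1000 + 1)
R_sample = 0.01123720 × (-14.1/1000 + 1) = 0.01123720 × 0.985900
R_sample = 0.0110788

0.011079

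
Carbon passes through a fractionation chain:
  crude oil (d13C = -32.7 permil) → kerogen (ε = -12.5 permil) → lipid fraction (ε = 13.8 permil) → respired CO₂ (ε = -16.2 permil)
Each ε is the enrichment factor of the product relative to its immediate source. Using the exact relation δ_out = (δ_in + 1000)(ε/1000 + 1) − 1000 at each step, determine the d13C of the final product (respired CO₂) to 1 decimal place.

-47.3 permil

step 1: δ = (-32.70 + 1000)·(-12.5/1000 + 1) − 1000 = -44.79 permil
step 2: δ = (-44.79 + 1000)·(13.8/1000 + 1) − 1000 = -31.61 permil
step 3: δ = (-31.61 + 1000)·(-16.2/1000 + 1) − 1000 = -47.30 permil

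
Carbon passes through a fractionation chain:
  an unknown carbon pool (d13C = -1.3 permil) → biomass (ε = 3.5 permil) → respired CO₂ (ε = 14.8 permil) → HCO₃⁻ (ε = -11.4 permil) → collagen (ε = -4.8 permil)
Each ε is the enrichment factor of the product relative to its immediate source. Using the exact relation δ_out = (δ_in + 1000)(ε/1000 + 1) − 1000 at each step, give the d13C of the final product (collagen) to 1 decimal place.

0.6 permil

step 1: δ = (-1.30 + 1000)·(3.5/1000 + 1) − 1000 = 2.20 permil
step 2: δ = (2.20 + 1000)·(14.8/1000 + 1) − 1000 = 17.03 permil
step 3: δ = (17.03 + 1000)·(-11.4/1000 + 1) − 1000 = 5.43 permil
step 4: δ = (5.43 + 1000)·(-4.8/1000 + 1) − 1000 = 0.61 permil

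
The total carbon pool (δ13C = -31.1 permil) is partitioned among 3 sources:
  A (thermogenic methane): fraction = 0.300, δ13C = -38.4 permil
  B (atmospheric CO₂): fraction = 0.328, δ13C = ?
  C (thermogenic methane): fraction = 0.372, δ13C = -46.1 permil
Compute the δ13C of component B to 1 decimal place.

-7.4 permil

Isotope mass balance: δ_bulk = Σ fᵢ·δᵢ.
-31.1 = 0.300×(-38.4) + 0.328×δ_B + 0.372×(-46.1)
0.328·δ_B = -31.1 − (-28.669) = -2.431
δ_B = -2.431 / 0.328 = -7.41 permil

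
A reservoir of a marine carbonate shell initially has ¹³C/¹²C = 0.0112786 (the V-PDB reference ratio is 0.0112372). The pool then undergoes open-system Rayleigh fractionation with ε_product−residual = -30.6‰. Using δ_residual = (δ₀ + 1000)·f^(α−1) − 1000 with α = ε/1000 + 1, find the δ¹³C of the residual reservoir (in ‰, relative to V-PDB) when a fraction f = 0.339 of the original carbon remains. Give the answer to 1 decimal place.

δ₀ = (0.0112786/0.0112372 − 1)×1000 = (1.003684 − 1)×1000 = 3.684‰
α − 1 = ε/1000 = -0.0306
f^(α−1) = 0.339^(-0.0306) = 1.033656
δ_res = (3.684 + 1000) × 1.033656 − 1000 = 1037.464 − 1000 = 37.46‰

37.5‰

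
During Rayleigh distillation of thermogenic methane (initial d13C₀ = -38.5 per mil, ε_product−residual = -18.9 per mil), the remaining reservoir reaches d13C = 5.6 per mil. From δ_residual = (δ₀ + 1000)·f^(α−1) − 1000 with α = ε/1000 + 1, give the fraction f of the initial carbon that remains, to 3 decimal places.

0.093

α − 1 = ε/1000 = -0.0189
(δ_res + 1000)/(δ₀ + 1000) = (5.6 + 1000)/(-38.5 + 1000) = 1005.6/961.5 = 1.045866
f = 1.045866^(1/-0.0189) = exp(ln(1.045866)/-0.0189) = exp(0.04485/-0.0189)
f = exp(-2.3728) = 0.0932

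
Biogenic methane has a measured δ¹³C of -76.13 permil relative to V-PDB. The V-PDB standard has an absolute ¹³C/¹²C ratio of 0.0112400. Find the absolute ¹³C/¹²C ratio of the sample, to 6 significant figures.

0.0103843

R_sample = R_standard × (δ¹³C/1000 + 1)
R_sample = 0.0112400 × (-76.13/1000 + 1) = 0.0112400 × 0.923870
R_sample = 0.0103843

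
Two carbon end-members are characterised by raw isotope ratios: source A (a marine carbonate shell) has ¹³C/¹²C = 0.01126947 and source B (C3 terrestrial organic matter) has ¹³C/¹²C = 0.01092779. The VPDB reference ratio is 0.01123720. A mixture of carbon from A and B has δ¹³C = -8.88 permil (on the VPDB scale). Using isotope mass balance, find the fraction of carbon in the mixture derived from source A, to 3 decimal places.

δ_A = (0.01126947/0.01123720 − 1)×1000 = (1.002872 − 1)×1000 = 2.872 permil
δ_B = (0.01092779/0.01123720 − 1)×1000 = (0.972466 − 1)×1000 = -27.534 permil
f_A = (δ_mix − δ_B)/(δ_A − δ_B) = (-8.88 − (-27.534))/(2.872 − (-27.534))
f_A = 18.654 / 30.406 = 0.6135

0.614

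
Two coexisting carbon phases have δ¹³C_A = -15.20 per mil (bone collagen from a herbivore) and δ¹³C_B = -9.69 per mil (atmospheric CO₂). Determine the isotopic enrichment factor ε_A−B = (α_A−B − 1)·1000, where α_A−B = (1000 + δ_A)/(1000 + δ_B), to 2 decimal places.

-5.56 per mil

α_A−B = (1000 + -15.20) / (1000 + -9.69) = 984.80 / 990.31 = 0.994436
ε_A−B = (0.994436 − 1) × 1000 = -5.564 per mil
(The approximation ε ≈ δ_A − δ_B would give -5.51 per mil.)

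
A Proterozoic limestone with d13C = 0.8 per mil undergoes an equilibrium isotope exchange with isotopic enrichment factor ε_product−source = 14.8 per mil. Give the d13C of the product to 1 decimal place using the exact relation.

Exactly, δ_product = (δ_source + 1000)·(ε/1000 + 1) − 1000.
δ_product = (0.8 + 1000) × (14.8/1000 + 1) − 1000
δ_product = 15.61 per mil

15.6 per mil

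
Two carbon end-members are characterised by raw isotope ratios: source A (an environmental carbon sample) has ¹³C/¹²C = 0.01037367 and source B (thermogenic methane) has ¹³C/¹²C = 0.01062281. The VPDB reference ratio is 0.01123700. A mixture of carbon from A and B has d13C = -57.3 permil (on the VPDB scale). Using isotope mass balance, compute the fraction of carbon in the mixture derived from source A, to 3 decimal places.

0.119

δ_A = (0.01037367/0.01123700 − 1)×1000 = (0.923171 − 1)×1000 = -76.829 permil
δ_B = (0.01062281/0.01123700 − 1)×1000 = (0.945342 − 1)×1000 = -54.658 permil
f_A = (δ_mix − δ_B)/(δ_A − δ_B) = (-57.3 − (-54.658))/(-76.829 − (-54.658))
f_A = -2.642 / -22.171 = 0.1192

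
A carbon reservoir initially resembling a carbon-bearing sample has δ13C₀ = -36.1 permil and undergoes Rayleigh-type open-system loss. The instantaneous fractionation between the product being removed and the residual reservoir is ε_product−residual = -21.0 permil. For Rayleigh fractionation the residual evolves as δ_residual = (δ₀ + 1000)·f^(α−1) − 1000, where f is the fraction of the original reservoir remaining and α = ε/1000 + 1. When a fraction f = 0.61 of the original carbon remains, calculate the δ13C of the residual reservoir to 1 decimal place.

-26.0 permil

Rayleigh residual: δ_res = (δ₀ + 1000)·f^(α−1) − 1000
α = ε/1000 + 1 = 0.97900, so α − 1 = -0.02100
f^(α−1) = 0.61^(-0.02100) = 1.010434
δ_res = (-36.1 + 1000) × 1.010434 − 1000 = 973.958 − 1000 = -26.04 permil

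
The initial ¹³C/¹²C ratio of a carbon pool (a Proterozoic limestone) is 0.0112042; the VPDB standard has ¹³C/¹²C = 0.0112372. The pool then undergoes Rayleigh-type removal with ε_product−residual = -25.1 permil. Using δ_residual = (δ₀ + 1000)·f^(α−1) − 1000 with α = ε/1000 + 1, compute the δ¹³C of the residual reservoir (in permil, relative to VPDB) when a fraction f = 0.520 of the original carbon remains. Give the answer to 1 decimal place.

δ₀ = (0.0112042/0.0112372 − 1)×1000 = (0.997063 − 1)×1000 = -2.937 permil
α − 1 = ε/1000 = -0.0251
f^(α−1) = 0.520^(-0.0251) = 1.016549
δ_res = (-2.937 + 1000) × 1.016549 − 1000 = 1013.564 − 1000 = 13.56 permil

13.6 permil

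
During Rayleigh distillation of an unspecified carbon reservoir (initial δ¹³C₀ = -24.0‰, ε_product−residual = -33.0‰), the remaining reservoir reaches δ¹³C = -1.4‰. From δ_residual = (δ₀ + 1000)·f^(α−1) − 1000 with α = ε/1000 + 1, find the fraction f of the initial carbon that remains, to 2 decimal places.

0.50

α − 1 = ε/1000 = -0.0330
(δ_res + 1000)/(δ₀ + 1000) = (-1.4 + 1000)/(-24.0 + 1000) = 998.6/976.0 = 1.023156
f = 1.023156^(1/-0.0330) = exp(ln(1.023156)/-0.0330) = exp(0.02289/-0.0330)
f = exp(-0.6937) = 0.4997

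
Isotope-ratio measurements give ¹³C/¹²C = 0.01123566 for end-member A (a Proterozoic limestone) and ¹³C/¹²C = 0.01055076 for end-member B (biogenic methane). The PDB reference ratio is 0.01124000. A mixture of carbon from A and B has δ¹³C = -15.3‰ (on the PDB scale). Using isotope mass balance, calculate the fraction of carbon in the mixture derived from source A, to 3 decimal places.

δ_A = (0.01123566/0.01124000 − 1)×1000 = (0.999614 − 1)×1000 = -0.386‰
δ_B = (0.01055076/0.01124000 − 1)×1000 = (0.938680 − 1)×1000 = -61.320‰
f_A = (δ_mix − δ_B)/(δ_A − δ_B) = (-15.3 − (-61.320))/(-0.386 − (-61.320))
f_A = 46.020 / 60.934 = 0.7552

0.755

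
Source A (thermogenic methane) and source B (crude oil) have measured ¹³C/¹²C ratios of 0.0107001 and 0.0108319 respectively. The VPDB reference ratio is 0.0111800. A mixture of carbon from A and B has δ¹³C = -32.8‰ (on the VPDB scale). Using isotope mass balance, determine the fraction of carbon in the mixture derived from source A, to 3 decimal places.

0.141

δ_A = (0.0107001/0.0111800 − 1)×1000 = (0.957075 − 1)×1000 = -42.925‰
δ_B = (0.0108319/0.0111800 − 1)×1000 = (0.968864 − 1)×1000 = -31.136‰
f_A = (δ_mix − δ_B)/(δ_A − δ_B) = (-32.8 − (-31.136))/(-42.925 − (-31.136))
f_A = -1.664 / -11.789 = 0.1412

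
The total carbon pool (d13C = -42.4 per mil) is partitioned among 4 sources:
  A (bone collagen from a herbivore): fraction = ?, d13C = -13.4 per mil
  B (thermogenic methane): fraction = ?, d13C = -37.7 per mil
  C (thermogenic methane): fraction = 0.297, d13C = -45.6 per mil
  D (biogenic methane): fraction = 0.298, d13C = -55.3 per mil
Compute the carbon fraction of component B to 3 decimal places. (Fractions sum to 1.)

Let f_B and f_A be the unknown fractions; fractions sum to 1 so f_B + f_A = 0.405.
Mass balance: Σ fᵢ·δᵢ = δ_bulk ⇒ f_B·(-37.7) + f_A·(-13.4) = -42.4 − (-30.023) = -12.377
Substitute f_A = 0.405 − f_B:
f_B·(-37.7 − -13.4) = -12.377 − 0.405×(-13.4) = -6.950
f_B = -6.950 / -24.3 = 0.2860

0.286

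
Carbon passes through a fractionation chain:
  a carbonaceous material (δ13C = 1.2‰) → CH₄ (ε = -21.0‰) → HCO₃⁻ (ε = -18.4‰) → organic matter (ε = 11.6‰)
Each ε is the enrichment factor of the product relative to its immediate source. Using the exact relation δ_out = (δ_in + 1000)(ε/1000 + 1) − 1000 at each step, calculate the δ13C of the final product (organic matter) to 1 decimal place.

-26.7‰

step 1: δ = (1.20 + 1000)·(-21.0/1000 + 1) − 1000 = -19.83‰
step 2: δ = (-19.83 + 1000)·(-18.4/1000 + 1) − 1000 = -37.86‰
step 3: δ = (-37.86 + 1000)·(11.6/1000 + 1) − 1000 = -26.70‰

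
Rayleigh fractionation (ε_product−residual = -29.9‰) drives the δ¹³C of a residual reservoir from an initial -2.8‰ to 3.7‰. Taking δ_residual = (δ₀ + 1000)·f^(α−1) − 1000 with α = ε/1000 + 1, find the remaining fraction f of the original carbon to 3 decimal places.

0.805

α − 1 = ε/1000 = -0.0299
(δ_res + 1000)/(δ₀ + 1000) = (3.7 + 1000)/(-2.8 + 1000) = 1003.7/997.2 = 1.006518
f = 1.006518^(1/-0.0299) = exp(ln(1.006518)/-0.0299) = exp(0.00650/-0.0299)
f = exp(-0.2173) = 0.8047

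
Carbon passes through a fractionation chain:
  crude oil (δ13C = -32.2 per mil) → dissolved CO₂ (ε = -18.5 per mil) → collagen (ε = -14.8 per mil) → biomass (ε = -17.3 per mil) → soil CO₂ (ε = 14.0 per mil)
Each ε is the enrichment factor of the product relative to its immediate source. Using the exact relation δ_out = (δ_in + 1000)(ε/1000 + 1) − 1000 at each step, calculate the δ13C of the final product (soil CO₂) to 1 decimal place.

step 1: δ = (-32.20 + 1000)·(-18.5/1000 + 1) − 1000 = -50.10 per mil
step 2: δ = (-50.10 + 1000)·(-14.8/1000 + 1) − 1000 = -64.16 per mil
step 3: δ = (-64.16 + 1000)·(-17.3/1000 + 1) − 1000 = -80.35 per mil
step 4: δ = (-80.35 + 1000)·(14.0/1000 + 1) − 1000 = -67.48 per mil

-67.5 per mil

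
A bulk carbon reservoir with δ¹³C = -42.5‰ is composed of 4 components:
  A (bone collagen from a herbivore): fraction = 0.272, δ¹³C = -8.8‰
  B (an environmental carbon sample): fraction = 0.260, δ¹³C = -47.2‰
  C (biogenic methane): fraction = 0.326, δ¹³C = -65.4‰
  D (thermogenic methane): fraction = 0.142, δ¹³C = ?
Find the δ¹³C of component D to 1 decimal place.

-45.9‰

Isotope mass balance: δ_bulk = Σ fᵢ·δᵢ.
-42.5 = 0.272×(-8.8) + 0.260×(-47.2) + 0.326×(-65.4) + 0.142×δ_D
0.142·δ_D = -42.5 − (-35.986) = -6.514
δ_D = -6.514 / 0.142 = -45.87‰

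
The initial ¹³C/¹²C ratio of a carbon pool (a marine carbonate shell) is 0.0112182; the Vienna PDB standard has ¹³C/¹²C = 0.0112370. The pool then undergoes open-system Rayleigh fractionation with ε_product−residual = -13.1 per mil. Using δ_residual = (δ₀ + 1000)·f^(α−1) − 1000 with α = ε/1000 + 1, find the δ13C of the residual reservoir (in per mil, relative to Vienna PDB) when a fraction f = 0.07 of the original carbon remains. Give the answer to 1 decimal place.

δ₀ = (0.0112182/0.0112370 − 1)×1000 = (0.998327 − 1)×1000 = -1.673 per mil
α − 1 = ε/1000 = -0.0131
f^(α−1) = 0.07^(-0.0131) = 1.035450
δ_res = (-1.673 + 1000) × 1.035450 − 1000 = 1033.718 − 1000 = 33.72 per mil

33.7 per mil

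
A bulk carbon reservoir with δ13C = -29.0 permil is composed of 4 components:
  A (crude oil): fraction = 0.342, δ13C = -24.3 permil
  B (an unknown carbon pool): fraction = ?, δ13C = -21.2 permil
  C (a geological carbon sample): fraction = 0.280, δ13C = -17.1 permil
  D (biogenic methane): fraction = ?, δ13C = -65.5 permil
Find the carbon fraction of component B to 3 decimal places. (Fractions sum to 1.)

0.200

Let f_B and f_D be the unknown fractions; fractions sum to 1 so f_B + f_D = 0.378.
Mass balance: Σ fᵢ·δᵢ = δ_bulk ⇒ f_B·(-21.2) + f_D·(-65.5) = -29.0 − (-13.099) = -15.901
Substitute f_D = 0.378 − f_B:
f_B·(-21.2 − -65.5) = -15.901 − 0.378×(-65.5) = 8.858
f_B = 8.858 / 44.3 = 0.1999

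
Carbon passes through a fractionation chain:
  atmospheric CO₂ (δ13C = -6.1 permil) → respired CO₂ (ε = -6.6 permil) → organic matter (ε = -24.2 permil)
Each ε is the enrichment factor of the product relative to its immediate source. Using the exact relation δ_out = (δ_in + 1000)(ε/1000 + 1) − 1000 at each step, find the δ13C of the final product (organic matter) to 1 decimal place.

step 1: δ = (-6.10 + 1000)·(-6.6/1000 + 1) − 1000 = -12.66 permil
step 2: δ = (-12.66 + 1000)·(-24.2/1000 + 1) − 1000 = -36.55 permil

-36.6 permil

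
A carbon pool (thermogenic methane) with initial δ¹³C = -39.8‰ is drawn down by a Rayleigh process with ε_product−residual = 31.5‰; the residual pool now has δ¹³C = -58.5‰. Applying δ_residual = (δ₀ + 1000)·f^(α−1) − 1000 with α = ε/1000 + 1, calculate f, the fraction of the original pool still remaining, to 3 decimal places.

0.536

α − 1 = ε/1000 = 0.0315
(δ_res + 1000)/(δ₀ + 1000) = (-58.5 + 1000)/(-39.8 + 1000) = 941.5/960.2 = 0.980525
f = 0.980525^(1/0.0315) = exp(ln(0.980525)/0.0315) = exp(-0.01967/0.0315)
f = exp(-0.6244) = 0.5356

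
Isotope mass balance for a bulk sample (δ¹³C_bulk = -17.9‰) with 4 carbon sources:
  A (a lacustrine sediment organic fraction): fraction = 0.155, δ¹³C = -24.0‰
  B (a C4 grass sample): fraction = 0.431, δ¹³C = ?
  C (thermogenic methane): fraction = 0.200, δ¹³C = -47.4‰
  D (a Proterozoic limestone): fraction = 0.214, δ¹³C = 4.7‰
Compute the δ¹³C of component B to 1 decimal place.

-13.2‰

Isotope mass balance: δ_bulk = Σ fᵢ·δᵢ.
-17.9 = 0.155×(-24.0) + 0.431×δ_B + 0.200×(-47.4) + 0.214×(4.7)
0.431·δ_B = -17.9 − (-12.194) = -5.706
δ_B = -5.706 / 0.431 = -13.24‰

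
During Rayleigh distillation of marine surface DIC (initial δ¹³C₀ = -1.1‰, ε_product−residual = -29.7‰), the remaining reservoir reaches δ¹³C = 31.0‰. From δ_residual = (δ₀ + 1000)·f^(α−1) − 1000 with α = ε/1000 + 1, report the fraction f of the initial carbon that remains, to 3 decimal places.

α − 1 = ε/1000 = -0.0297
(δ_res + 1000)/(δ₀ + 1000) = (31.0 + 1000)/(-1.1 + 1000) = 1031.0/998.9 = 1.032135
f = 1.032135^(1/-0.0297) = exp(ln(1.032135)/-0.0297) = exp(0.03163/-0.0297)
f = exp(-1.0650) = 0.3447

0.345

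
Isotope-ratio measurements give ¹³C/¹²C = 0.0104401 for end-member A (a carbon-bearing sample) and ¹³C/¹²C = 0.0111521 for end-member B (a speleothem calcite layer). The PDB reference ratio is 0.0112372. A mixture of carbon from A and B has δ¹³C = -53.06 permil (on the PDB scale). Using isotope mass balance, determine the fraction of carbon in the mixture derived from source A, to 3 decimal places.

δ_A = (0.0104401/0.0112372 − 1)×1000 = (0.929066 − 1)×1000 = -70.934 permil
δ_B = (0.0111521/0.0112372 − 1)×1000 = (0.992427 − 1)×1000 = -7.573 permil
f_A = (δ_mix − δ_B)/(δ_A − δ_B) = (-53.06 − (-7.573))/(-70.934 − (-7.573))
f_A = -45.487 / -63.361 = 0.7179

0.718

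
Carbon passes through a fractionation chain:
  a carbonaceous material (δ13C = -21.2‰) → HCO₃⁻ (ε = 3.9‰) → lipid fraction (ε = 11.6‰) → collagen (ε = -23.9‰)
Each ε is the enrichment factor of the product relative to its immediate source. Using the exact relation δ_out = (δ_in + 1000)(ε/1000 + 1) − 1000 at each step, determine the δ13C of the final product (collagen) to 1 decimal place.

step 1: δ = (-21.20 + 1000)·(3.9/1000 + 1) − 1000 = -17.38‰
step 2: δ = (-17.38 + 1000)·(11.6/1000 + 1) − 1000 = -5.98‰
step 3: δ = (-5.98 + 1000)·(-23.9/1000 + 1) − 1000 = -29.74‰

-29.7‰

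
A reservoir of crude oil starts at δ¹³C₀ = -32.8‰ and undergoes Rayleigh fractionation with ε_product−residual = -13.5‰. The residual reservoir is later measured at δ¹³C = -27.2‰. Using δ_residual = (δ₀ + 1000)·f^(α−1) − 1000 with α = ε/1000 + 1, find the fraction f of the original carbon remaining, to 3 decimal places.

α − 1 = ε/1000 = -0.0135
(δ_res + 1000)/(δ₀ + 1000) = (-27.2 + 1000)/(-32.8 + 1000) = 972.8/967.2 = 1.005790
f = 1.005790^(1/-0.0135) = exp(ln(1.005790)/-0.0135) = exp(0.00577/-0.0135)
f = exp(-0.4276) = 0.6520

0.652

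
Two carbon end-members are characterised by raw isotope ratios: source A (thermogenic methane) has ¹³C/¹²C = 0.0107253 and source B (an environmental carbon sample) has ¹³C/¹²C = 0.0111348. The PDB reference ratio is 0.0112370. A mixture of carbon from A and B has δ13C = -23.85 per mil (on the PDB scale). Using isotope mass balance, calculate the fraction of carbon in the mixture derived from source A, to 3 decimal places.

δ_A = (0.0107253/0.0112370 − 1)×1000 = (0.954463 − 1)×1000 = -45.537 per mil
δ_B = (0.0111348/0.0112370 − 1)×1000 = (0.990905 − 1)×1000 = -9.095 per mil
f_A = (δ_mix − δ_B)/(δ_A − δ_B) = (-23.85 − (-9.095))/(-45.537 − (-9.095))
f_A = -14.755 / -36.442 = 0.4049

0.405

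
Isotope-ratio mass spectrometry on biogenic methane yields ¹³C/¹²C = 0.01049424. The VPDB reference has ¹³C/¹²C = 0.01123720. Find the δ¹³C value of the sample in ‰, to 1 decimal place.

-66.1‰

δ¹³C = (R_sample / R_standard − 1) × 1000
R_sample / R_standard = 0.01049424 / 0.01123720 = 0.933884
δ¹³C = (0.933884 − 1) × 1000 = -66.12‰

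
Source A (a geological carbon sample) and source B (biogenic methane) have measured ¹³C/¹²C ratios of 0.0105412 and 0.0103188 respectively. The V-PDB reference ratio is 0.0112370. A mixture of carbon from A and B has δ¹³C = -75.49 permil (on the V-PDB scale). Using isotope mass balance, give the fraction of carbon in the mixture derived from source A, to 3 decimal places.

δ_A = (0.0105412/0.0112370 − 1)×1000 = (0.938080 − 1)×1000 = -61.920 permil
δ_B = (0.0103188/0.0112370 − 1)×1000 = (0.918288 − 1)×1000 = -81.712 permil
f_A = (δ_mix − δ_B)/(δ_A − δ_B) = (-75.49 − (-81.712))/(-61.920 − (-81.712))
f_A = 6.222 / 19.792 = 0.3144

0.314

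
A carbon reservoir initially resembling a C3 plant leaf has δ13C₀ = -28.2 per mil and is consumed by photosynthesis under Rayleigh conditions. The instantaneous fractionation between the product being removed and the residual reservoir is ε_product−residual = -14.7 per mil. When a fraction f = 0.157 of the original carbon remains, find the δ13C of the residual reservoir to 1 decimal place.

-1.4 per mil

Rayleigh residual: δ_res = (δ₀ + 1000)·f^(α−1) − 1000
α = ε/1000 + 1 = 0.98530, so α − 1 = -0.01470
f^(α−1) = 0.157^(-0.01470) = 1.027591
δ_res = (-28.2 + 1000) × 1.027591 − 1000 = 998.613 − 1000 = -1.39 per mil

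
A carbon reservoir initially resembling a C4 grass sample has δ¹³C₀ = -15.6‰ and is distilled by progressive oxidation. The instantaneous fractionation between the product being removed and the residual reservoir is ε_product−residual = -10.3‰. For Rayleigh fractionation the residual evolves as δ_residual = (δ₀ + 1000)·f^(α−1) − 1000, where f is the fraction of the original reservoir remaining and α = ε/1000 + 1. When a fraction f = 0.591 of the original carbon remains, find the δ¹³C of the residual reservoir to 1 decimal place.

Rayleigh residual: δ_res = (δ₀ + 1000)·f^(α−1) − 1000
α = ε/1000 + 1 = 0.98970, so α − 1 = -0.01030
f^(α−1) = 0.591^(-0.01030) = 1.005432
δ_res = (-15.6 + 1000) × 1.005432 − 1000 = 989.747 − 1000 = -10.25‰

-10.3‰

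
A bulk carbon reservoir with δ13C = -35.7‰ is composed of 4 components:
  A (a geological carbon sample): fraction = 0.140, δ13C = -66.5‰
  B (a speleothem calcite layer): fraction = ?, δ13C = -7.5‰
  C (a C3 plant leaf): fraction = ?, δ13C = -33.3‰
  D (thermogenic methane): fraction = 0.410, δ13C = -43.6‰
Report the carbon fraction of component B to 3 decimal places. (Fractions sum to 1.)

Let f_B and f_C be the unknown fractions; fractions sum to 1 so f_B + f_C = 0.450.
Mass balance: Σ fᵢ·δᵢ = δ_bulk ⇒ f_B·(-7.5) + f_C·(-33.3) = -35.7 − (-27.186) = -8.514
Substitute f_C = 0.450 − f_B:
f_B·(-7.5 − -33.3) = -8.514 − 0.450×(-33.3) = 6.471
f_B = 6.471 / 25.8 = 0.2508

0.251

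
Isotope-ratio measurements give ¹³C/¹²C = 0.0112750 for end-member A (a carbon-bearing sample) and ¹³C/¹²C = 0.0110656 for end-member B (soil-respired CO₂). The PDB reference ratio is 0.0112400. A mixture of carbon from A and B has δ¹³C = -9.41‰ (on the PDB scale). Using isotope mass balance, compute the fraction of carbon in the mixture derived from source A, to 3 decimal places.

0.328

δ_A = (0.0112750/0.0112400 − 1)×1000 = (1.003114 − 1)×1000 = 3.114‰
δ_B = (0.0110656/0.0112400 − 1)×1000 = (0.984484 − 1)×1000 = -15.516‰
f_A = (δ_mix − δ_B)/(δ_A − δ_B) = (-9.41 − (-15.516))/(3.114 − (-15.516))
f_A = 6.106 / 18.630 = 0.3278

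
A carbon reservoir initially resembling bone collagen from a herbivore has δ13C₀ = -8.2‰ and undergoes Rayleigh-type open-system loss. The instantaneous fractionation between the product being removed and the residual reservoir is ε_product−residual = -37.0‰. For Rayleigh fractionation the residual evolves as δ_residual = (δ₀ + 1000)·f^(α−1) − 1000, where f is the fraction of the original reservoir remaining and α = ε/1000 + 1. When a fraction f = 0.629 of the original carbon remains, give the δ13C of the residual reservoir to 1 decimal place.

Rayleigh residual: δ_res = (δ₀ + 1000)·f^(α−1) − 1000
α = ε/1000 + 1 = 0.96300, so α − 1 = -0.03700
f^(α−1) = 0.629^(-0.03700) = 1.017302
δ_res = (-8.2 + 1000) × 1.017302 − 1000 = 1008.960 − 1000 = 8.96‰

9.0‰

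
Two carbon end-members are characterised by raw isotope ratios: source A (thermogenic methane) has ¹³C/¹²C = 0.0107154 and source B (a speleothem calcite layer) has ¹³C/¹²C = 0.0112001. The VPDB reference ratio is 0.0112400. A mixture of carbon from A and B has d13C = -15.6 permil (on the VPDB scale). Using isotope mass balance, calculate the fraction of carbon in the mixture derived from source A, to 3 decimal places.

δ_A = (0.0107154/0.0112400 − 1)×1000 = (0.953327 − 1)×1000 = -46.673 permil
δ_B = (0.0112001/0.0112400 − 1)×1000 = (0.996450 − 1)×1000 = -3.550 permil
f_A = (δ_mix − δ_B)/(δ_A − δ_B) = (-15.6 − (-3.550))/(-46.673 − (-3.550))
f_A = -12.050 / -43.123 = 0.2794

0.279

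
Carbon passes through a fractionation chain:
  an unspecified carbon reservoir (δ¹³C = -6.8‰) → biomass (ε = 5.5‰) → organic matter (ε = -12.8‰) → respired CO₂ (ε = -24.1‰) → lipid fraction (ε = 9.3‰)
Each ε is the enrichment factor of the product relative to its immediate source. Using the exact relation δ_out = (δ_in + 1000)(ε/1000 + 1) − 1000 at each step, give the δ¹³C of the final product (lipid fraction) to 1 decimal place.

step 1: δ = (-6.80 + 1000)·(5.5/1000 + 1) − 1000 = -1.34‰
step 2: δ = (-1.34 + 1000)·(-12.8/1000 + 1) − 1000 = -14.12‰
step 3: δ = (-14.12 + 1000)·(-24.1/1000 + 1) − 1000 = -37.88‰
step 4: δ = (-37.88 + 1000)·(9.3/1000 + 1) − 1000 = -28.93‰

-28.9‰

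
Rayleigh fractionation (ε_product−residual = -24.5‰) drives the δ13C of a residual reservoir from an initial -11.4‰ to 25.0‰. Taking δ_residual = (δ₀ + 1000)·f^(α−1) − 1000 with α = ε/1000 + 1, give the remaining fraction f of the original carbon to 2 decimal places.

0.23

α − 1 = ε/1000 = -0.0245
(δ_res + 1000)/(δ₀ + 1000) = (25.0 + 1000)/(-11.4 + 1000) = 1025.0/988.6 = 1.036820
f = 1.036820^(1/-0.0245) = exp(ln(1.036820)/-0.0245) = exp(0.03616/-0.0245)
f = exp(-1.4758) = 0.2286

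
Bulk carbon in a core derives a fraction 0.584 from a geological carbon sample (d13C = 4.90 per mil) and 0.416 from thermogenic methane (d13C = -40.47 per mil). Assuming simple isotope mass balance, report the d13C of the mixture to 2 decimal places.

-13.97 per mil

δ_mix = f_A·δ_A + f_B·δ_B
δ_mix = 0.584 × (4.90) + 0.416 × (-40.47)
δ_mix = 2.862 + -16.836 = -13.974 per mil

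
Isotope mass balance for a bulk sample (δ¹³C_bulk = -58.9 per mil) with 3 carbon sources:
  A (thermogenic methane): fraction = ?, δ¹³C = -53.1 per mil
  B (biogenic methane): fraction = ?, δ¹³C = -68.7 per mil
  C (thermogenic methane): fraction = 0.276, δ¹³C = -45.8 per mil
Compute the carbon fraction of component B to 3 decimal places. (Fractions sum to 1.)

0.501

Let f_B and f_A be the unknown fractions; fractions sum to 1 so f_B + f_A = 0.724.
Mass balance: Σ fᵢ·δᵢ = δ_bulk ⇒ f_B·(-68.7) + f_A·(-53.1) = -58.9 − (-12.641) = -46.259
Substitute f_A = 0.724 − f_B:
f_B·(-68.7 − -53.1) = -46.259 − 0.724×(-53.1) = -7.815
f_B = -7.815 / -15.6 = 0.5009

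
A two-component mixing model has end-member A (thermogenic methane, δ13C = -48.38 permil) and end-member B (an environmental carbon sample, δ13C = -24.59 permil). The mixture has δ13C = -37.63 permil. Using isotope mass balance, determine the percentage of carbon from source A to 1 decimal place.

54.8%

δ_mix = f_A·δ_A + (1 − f_A)·δ_B  ⇒  f_A = (δ_mix − δ_B)/(δ_A − δ_B)
f_A = (-37.63 − (-24.59)) / (-48.38 − (-24.59))
f_A = -13.04 / -23.79 = 0.5481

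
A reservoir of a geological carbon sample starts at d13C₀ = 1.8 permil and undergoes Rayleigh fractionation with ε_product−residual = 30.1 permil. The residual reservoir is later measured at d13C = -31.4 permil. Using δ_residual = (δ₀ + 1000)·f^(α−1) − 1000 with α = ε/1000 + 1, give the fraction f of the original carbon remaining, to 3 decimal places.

α − 1 = ε/1000 = 0.0301
(δ_res + 1000)/(δ₀ + 1000) = (-31.4 + 1000)/(1.8 + 1000) = 968.6/1001.8 = 0.966860
f = 0.966860^(1/0.0301) = exp(ln(0.966860)/0.0301) = exp(-0.03370/0.0301)
f = exp(-1.1197) = 0.3264

0.326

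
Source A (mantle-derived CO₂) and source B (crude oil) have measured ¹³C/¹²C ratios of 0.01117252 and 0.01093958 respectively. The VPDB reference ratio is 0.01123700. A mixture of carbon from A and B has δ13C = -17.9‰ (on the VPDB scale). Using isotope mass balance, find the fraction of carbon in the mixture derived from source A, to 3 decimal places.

δ_A = (0.01117252/0.01123700 − 1)×1000 = (0.994262 − 1)×1000 = -5.738‰
δ_B = (0.01093958/0.01123700 − 1)×1000 = (0.973532 − 1)×1000 = -26.468‰
f_A = (δ_mix − δ_B)/(δ_A − δ_B) = (-17.9 − (-26.468))/(-5.738 − (-26.468))
f_A = 8.568 / 20.730 = 0.4133

0.413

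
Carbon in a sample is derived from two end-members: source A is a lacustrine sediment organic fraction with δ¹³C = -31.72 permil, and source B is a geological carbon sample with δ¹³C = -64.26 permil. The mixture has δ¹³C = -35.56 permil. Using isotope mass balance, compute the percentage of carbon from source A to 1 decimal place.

δ_mix = f_A·δ_A + (1 − f_A)·δ_B  ⇒  f_A = (δ_mix − δ_B)/(δ_A − δ_B)
f_A = (-35.56 − (-64.26)) / (-31.72 − (-64.26))
f_A = 28.70 / 32.54 = 0.8820

88.2%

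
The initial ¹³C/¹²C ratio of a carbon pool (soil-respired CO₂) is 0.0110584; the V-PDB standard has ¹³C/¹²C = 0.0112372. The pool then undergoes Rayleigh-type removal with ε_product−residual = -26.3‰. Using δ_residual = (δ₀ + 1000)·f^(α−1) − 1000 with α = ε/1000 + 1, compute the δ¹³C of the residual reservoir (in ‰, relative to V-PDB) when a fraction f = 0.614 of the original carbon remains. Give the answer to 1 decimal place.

-3.2‰

δ₀ = (0.0110584/0.0112372 − 1)×1000 = (0.984089 − 1)×1000 = -15.911‰
α − 1 = ε/1000 = -0.0263
f^(α−1) = 0.614^(-0.0263) = 1.012911
δ_res = (-15.911 + 1000) × 1.012911 − 1000 = 996.794 − 1000 = -3.21‰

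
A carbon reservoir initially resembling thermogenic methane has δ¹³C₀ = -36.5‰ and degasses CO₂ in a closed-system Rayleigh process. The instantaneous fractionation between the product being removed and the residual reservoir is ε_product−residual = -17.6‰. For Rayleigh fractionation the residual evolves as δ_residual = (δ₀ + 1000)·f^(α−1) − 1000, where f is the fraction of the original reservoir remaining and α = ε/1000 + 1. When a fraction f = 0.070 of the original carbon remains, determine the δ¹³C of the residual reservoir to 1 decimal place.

Rayleigh residual: δ_res = (δ₀ + 1000)·f^(α−1) − 1000
α = ε/1000 + 1 = 0.98240, so α − 1 = -0.01760
f^(α−1) = 0.070^(-0.01760) = 1.047916
δ_res = (-36.5 + 1000) × 1.047916 − 1000 = 1009.667 − 1000 = 9.67‰

9.7‰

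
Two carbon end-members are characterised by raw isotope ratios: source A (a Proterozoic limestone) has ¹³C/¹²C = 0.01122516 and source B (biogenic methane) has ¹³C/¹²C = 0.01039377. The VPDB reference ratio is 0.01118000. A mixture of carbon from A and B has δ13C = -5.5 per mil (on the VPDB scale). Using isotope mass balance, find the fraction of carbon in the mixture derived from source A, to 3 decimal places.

δ_A = (0.01122516/0.01118000 − 1)×1000 = (1.004039 − 1)×1000 = 4.039 per mil
δ_B = (0.01039377/0.01118000 − 1)×1000 = (0.929675 − 1)×1000 = -70.325 per mil
f_A = (δ_mix − δ_B)/(δ_A − δ_B) = (-5.5 − (-70.325))/(4.039 − (-70.325))
f_A = 64.825 / 74.364 = 0.8717

0.872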